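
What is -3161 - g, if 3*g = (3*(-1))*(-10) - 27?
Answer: -3162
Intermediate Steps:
g = 1 (g = ((3*(-1))*(-10) - 27)/3 = (-3*(-10) - 27)/3 = (30 - 27)/3 = (⅓)*3 = 1)
-3161 - g = -3161 - 1*1 = -3161 - 1 = -3162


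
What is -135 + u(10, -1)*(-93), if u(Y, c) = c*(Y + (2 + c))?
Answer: 888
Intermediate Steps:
u(Y, c) = c*(2 + Y + c)
-135 + u(10, -1)*(-93) = -135 - (2 + 10 - 1)*(-93) = -135 - 1*11*(-93) = -135 - 11*(-93) = -135 + 1023 = 888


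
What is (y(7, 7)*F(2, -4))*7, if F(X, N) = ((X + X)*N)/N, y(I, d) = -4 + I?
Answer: 84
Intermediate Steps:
F(X, N) = 2*X (F(X, N) = ((2*X)*N)/N = (2*N*X)/N = 2*X)
(y(7, 7)*F(2, -4))*7 = ((-4 + 7)*(2*2))*7 = (3*4)*7 = 12*7 = 84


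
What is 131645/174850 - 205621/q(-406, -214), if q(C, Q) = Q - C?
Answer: -3592755601/3357120 ≈ -1070.2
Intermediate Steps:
131645/174850 - 205621/q(-406, -214) = 131645/174850 - 205621/(-214 - 1*(-406)) = 131645*(1/174850) - 205621/(-214 + 406) = 26329/34970 - 205621/192 = -3592755601/3357120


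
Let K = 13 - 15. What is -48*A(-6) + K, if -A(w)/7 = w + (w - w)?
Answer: -2018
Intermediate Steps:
A(w) = -7*w (A(w) = -7*(w + (w - w)) = -7*(w + 0) = -7*w)
K = -2
-48*A(-6) + K = -(-336)*(-6) - 2 = -48*42 - 2 = -2016 - 2 = -2018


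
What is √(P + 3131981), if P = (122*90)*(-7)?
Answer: √3055121 ≈ 1747.9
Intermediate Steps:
P = -76860 (P = 10980*(-7) = -76860)
√(P + 3131981) = √(-76860 + 3131981) = √3055121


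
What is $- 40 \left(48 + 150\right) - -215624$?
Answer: $207704$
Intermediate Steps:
$- 40 \left(48 + 150\right) - -215624 = \left(-40\right) 198 + 215624 = -7920 + 215624 = 207704$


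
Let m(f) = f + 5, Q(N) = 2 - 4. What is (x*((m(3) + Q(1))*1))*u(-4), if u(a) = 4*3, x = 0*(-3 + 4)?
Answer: 0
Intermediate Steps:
x = 0 (x = 0*1 = 0)
Q(N) = -2
m(f) = 5 + f
u(a) = 12
(x*((m(3) + Q(1))*1))*u(-4) = (0*(((5 + 3) - 2)*1))*12 = (0*((8 - 2)*1))*12 = (0*(6*1))*12 = (0*6)*12 = 0*12 = 0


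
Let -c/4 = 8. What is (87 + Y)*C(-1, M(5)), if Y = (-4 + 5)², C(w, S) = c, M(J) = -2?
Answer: -2816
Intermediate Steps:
c = -32 (c = -4*8 = -32)
C(w, S) = -32
Y = 1 (Y = 1² = 1)
(87 + Y)*C(-1, M(5)) = (87 + 1)*(-32) = 88*(-32) = -2816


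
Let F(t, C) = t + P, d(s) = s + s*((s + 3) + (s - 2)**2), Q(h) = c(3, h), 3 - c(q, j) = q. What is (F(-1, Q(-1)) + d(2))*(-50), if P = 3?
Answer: -700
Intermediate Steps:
c(q, j) = 3 - q
Q(h) = 0 (Q(h) = 3 - 1*3 = 3 - 3 = 0)
d(s) = s + s*(3 + s + (-2 + s)**2) (d(s) = s + s*((3 + s) + (-2 + s)**2) = s + s*(3 + s + (-2 + s)**2))
F(t, C) = 3 + t (F(t, C) = t + 3 = 3 + t)
(F(-1, Q(-1)) + d(2))*(-50) = ((3 - 1) + 2*(4 + 2 + (-2 + 2)**2))*(-50) = (2 + 2*(4 + 2 + 0**2))*(-50) = (2 + 2*(4 + 2 + 0))*(-50) = (2 + 2*6)*(-50) = (2 + 12)*(-50) = 14*(-50) = -700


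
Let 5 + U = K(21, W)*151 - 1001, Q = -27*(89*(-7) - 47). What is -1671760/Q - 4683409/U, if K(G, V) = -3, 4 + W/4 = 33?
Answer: 8228377097/2639331 ≈ 3117.6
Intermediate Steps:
W = 116 (W = -16 + 4*33 = -16 + 132 = 116)
Q = 18090 (Q = -27*(-623 - 47) = -27*(-670) = 18090)
U = -1459 (U = -5 + (-3*151 - 1001) = -5 + (-453 - 1001) = -5 - 1454 = -1459)
-1671760/Q - 4683409/U = -1671760/18090 - 4683409/(-1459) = -1671760*1/18090 - 4683409*(-1/1459) = -167176/1809 + 4683409/1459 = 8228377097/2639331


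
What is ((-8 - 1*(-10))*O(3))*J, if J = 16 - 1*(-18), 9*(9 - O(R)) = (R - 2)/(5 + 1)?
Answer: 16490/27 ≈ 610.74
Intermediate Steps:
O(R) = 244/27 - R/54 (O(R) = 9 - (R - 2)/(9*(5 + 1)) = 9 - (-2 + R)/(9*6) = 9 - (-1/3 + R/6)/9 = 9 + (1/27 - R/54) = 244/27 - R/54)
J = 34 (J = 16 + 18 = 34)
((-8 - 1*(-10))*O(3))*J = ((-8 - 1*(-10))*(244/27 - 1/54*3))*34 = ((-8 + 10)*(244/27 - 1/18))*34 = (2*(485/54))*34 = (485/27)*34 = 16490/27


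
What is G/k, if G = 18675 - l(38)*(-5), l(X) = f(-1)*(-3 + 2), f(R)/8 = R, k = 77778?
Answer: 18715/77778 ≈ 0.24062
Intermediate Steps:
f(R) = 8*R
l(X) = 8 (l(X) = (8*(-1))*(-3 + 2) = -8*(-1) = 8)
G = 18715 (G = 18675 - 8*(-5) = 18675 - 1*(-40) = 18675 + 40 = 18715)
G/k = 18715/77778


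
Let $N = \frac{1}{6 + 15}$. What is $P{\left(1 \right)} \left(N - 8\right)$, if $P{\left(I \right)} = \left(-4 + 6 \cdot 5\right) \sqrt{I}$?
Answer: $- \frac{4342}{21} \approx -206.76$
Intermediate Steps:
$N = \frac{1}{21} \approx 0.047619$
$P{\left(I \right)} = 26 \sqrt{I}$ ($P{\left(I \right)} = \left(-4 + 30\right) \sqrt{I} = 26 \sqrt{I}$)
$P{\left(1 \right)} \left(N - 8\right) = 26 \sqrt{1} \left(\frac{1}{21} - 8\right) = 26 \cdot 1 \left(- \frac{167}{21}\right) = 26 \left(- \frac{167}{21}\right) = - \frac{4342}{21}$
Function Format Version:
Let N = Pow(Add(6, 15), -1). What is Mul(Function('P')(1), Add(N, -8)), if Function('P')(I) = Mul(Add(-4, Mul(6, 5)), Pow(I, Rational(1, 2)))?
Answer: Rational(-4342, 21) ≈ -206.76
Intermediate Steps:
N = Rational(1, 21) (N = Pow(21, -1) = Rational(1, 21) ≈ 0.047619)
Function('P')(I) = Mul(26, Pow(I, Rational(1, 2))) (Function('P')(I) = Mul(Add(-4, 30), Pow(I, Rational(1, 2))) = Mul(26, Pow(I, Rational(1, 2))))
Mul(Function('P')(1), Add(N, -8)) = Mul(Mul(26, Pow(1, Rational(1, 2))), Add(Rational(1, 21), -8)) = Mul(Mul(26, 1), Rational(-167, 21)) = Mul(26, Rational(-167, 21)) = Rational(-4342, 21)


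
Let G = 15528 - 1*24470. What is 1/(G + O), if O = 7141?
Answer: -1/1801 ≈ -0.00055525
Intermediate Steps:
G = -8942 (G = 15528 - 24470 = -8942)
1/(G + O) = 1/(-8942 + 7141) = 1/(-1801) = -1/1801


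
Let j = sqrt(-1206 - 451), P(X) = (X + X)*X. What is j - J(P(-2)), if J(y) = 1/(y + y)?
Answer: -1/16 + I*sqrt(1657) ≈ -0.0625 + 40.706*I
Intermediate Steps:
P(X) = 2*X**2 (P(X) = (2*X)*X = 2*X**2)
J(y) = 1/(2*y)
j = I*sqrt(1657) (j = sqrt(-1657) = I*sqrt(1657) ≈ 40.706*I)
j - J(P(-2)) = I*sqrt(1657) - 1/(2*(2*(-2)**2)) = I*sqrt(1657) - 1/(2*(2*4)) = I*sqrt(1657) - 1/(2*8) = I*sqrt(1657) - 1*1/16 = I*sqrt(1657) - 1/16 = -1/16 + I*sqrt(1657)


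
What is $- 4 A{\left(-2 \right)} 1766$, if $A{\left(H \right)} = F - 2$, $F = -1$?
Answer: $21192$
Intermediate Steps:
$A{\left(H \right)} = -3$ ($A{\left(H \right)} = -1 - 2 = -3$)
$- 4 A{\left(-2 \right)} 1766 = \left(-4\right) \left(-3\right) 1766 = 12 \cdot 1766 = 21192$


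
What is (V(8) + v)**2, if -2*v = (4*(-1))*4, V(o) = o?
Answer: 256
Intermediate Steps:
v = 8 (v = -4*(-1)*4/2 = -(-2)*4 = -1/2*(-16) = 8)
(V(8) + v)**2 = (8 + 8)**2 = 16**2 = 256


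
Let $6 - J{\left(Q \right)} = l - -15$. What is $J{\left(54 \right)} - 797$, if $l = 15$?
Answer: $-821$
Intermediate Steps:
$J{\left(Q \right)} = -24$ ($J{\left(Q \right)} = 6 - \left(15 - -15\right) = 6 - \left(15 + 15\right) = 6 - 30 = -24$)
$J{\left(54 \right)} - 797 = -24 - 797 = -821$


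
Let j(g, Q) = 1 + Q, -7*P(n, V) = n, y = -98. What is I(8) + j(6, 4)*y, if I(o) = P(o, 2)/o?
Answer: -3431/7 ≈ -490.14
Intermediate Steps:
P(n, V) = -n/7
I(o) = -1/7 (I(o) = (-o/7)/o = -1/7)
I(8) + j(6, 4)*y = -1/7 + (1 + 4)*(-98) = -1/7 + 5*(-98) = -1/7 - 490 = -3431/7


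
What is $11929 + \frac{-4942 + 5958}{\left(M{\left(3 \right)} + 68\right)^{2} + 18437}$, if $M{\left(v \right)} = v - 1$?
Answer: $\frac{278388089}{23337} \approx 11929.0$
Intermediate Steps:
$M{\left(v \right)} = -1 + v$
$11929 + \frac{-4942 + 5958}{\left(M{\left(3 \right)} + 68\right)^{2} + 18437} = 11929 + \frac{-4942 + 5958}{\left(\left(-1 + 3\right) + 68\right)^{2} + 18437} = 11929 + \frac{1016}{\left(2 + 68\right)^{2} + 18437} = 11929 + \frac{1016}{70^{2} + 18437} = 11929 + \frac{1016}{4900 + 18437} = 11929 + \frac{1016}{23337} = \frac{278388089}{23337}$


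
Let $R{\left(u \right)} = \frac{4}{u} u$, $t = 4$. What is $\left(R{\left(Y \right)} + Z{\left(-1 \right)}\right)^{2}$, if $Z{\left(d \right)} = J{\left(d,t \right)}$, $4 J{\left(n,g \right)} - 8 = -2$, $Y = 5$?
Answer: $\frac{121}{4} \approx 30.25$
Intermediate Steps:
$J{\left(n,g \right)} = \frac{3}{2}$ ($J{\left(n,g \right)} = 2 + \frac{1}{4} \left(-2\right) = 2 - \frac{1}{2} = \frac{3}{2}$)
$Z{\left(d \right)} = \frac{3}{2}$
$R{\left(u \right)} = 4$
$\left(R{\left(Y \right)} + Z{\left(-1 \right)}\right)^{2} = \left(4 + \frac{3}{2}\right)^{2} = \left(\frac{11}{2}\right)^{2} = \frac{121}{4}$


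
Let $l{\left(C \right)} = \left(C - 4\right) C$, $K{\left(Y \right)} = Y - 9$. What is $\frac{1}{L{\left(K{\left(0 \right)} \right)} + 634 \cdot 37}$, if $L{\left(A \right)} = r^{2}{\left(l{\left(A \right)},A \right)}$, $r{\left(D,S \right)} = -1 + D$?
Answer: $\frac{1}{36914} \approx 2.709 \cdot 10^{-5}$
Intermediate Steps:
$K{\left(Y \right)} = -9 + Y$ ($K{\left(Y \right)} = Y - 9 = -9 + Y$)
$l{\left(C \right)} = C \left(-4 + C\right)$ ($l{\left(C \right)} = \left(-4 + C\right) C = C \left(-4 + C\right)$)
$L{\left(A \right)} = \left(-1 + A \left(-4 + A\right)\right)^{2}$
$\frac{1}{L{\left(K{\left(0 \right)} \right)} + 634 \cdot 37} = \frac{1}{\left(-1 + \left(-9 + 0\right) \left(-4 + \left(-9 + 0\right)\right)\right)^{2} + 634 \cdot 37} = \frac{1}{\left(-1 - 9 \left(-4 - 9\right)\right)^{2} + 23458} = \frac{1}{\left(-1 - -117\right)^{2} + 23458} = \frac{1}{\left(-1 + 117\right)^{2} + 23458} = \frac{1}{116^{2} + 23458} = \frac{1}{13456 + 23458} = \frac{1}{36914}$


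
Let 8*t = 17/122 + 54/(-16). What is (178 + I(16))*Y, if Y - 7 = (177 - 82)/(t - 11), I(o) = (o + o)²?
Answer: -71181238/44523 ≈ -1598.8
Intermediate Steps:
t = -1579/3904 (t = (17/122 + 54/(-16))/8 = (17*(1/122) + 54*(-1/16))/8 = (17/122 - 27/8)/8 = (⅛)*(-1579/488) = -1579/3904 ≈ -0.40446)
I(o) = 4*o² (I(o) = (2*o)² = 4*o²)
Y = -59219/44523 (Y = 7 + (177 - 82)/(-1579/3904 - 11) = 7 + 95/(-44523/3904) = 7 + 95*(-3904/44523) = 7 - 370880/44523 = -59219/44523 ≈ -1.3301)
(178 + I(16))*Y = (178 + 4*16²)*(-59219/44523) = (178 + 4*256)*(-59219/44523) = (178 + 1024)*(-59219/44523) = 1202*(-59219/44523) = -71181238/44523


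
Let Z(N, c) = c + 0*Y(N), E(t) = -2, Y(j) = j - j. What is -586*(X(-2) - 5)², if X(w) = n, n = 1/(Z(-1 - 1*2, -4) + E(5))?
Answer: -281573/18 ≈ -15643.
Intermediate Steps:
Y(j) = 0
Z(N, c) = c (Z(N, c) = c + 0*0 = c + 0 = c)
n = -⅙ (n = 1/(-4 - 2) = 1/(-6) = -⅙ ≈ -0.16667)
X(w) = -⅙
-586*(X(-2) - 5)² = -586*(-⅙ - 5)² = -586*(-31/6)² = -586*961/36 = -281573/18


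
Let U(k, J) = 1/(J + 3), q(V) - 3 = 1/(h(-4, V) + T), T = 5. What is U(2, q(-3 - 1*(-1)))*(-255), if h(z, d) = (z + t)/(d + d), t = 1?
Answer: -5865/142 ≈ -41.303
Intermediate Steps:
h(z, d) = (1 + z)/(2*d) (h(z, d) = (z + 1)/(d + d) = (1 + z)/((2*d)) = (1 + z)*(1/(2*d)) = (1 + z)/(2*d))
q(V) = 3 + 1/(5 - 3/(2*V)) (q(V) = 3 + 1/((1 - 4)/(2*V) + 5) = 3 + 1/((½)*(-3)/V + 5) = 3 + 1/(-3/(2*V) + 5) = 3 + 1/(5 - 3/(2*V)))
U(k, J) = 1/(3 + J)
U(2, q(-3 - 1*(-1)))*(-255) = -255/(3 + (-9 + 32*(-3 - 1*(-1)))/(-3 + 10*(-3 - 1*(-1)))) = -255/(3 + (-9 + 32*(-3 + 1))/(-3 + 10*(-3 + 1))) = -255/(3 + (-9 + 32*(-2))/(-3 + 10*(-2))) = -255/(3 + (-9 - 64)/(-3 - 20)) = -255/(3 - 73/(-23)) = -255/(3 - 1/23*(-73)) = -255/(3 + 73/23) = -255/(142/23) = (23/142)*(-255) = -5865/142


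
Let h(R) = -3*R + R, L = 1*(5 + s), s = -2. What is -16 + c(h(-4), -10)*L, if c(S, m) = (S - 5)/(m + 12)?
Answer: -23/2 ≈ -11.500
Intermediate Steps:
L = 3 (L = 1*(5 - 2) = 1*3 = 3)
h(R) = -2*R
c(S, m) = (-5 + S)/(12 + m)
-16 + c(h(-4), -10)*L = -16 + ((-5 - 2*(-4))/(12 - 10))*3 = -16 + ((-5 + 8)/2)*3 = -16 + ((1/2)*3)*3 = -16 + (3/2)*3 = -16 + 9/2 = -23/2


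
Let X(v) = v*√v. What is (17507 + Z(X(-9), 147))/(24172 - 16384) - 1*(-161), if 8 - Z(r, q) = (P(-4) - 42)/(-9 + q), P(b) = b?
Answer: 1907075/11682 ≈ 163.25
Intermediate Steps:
X(v) = v^(3/2)
Z(r, q) = 8 + 46/(-9 + q) (Z(r, q) = 8 - (-4 - 42)/(-9 + q) = 8 - (-46)/(-9 + q) = 8 + 46/(-9 + q))
(17507 + Z(X(-9), 147))/(24172 - 16384) - 1*(-161) = (17507 + 2*(-13 + 4*147)/(-9 + 147))/(24172 - 16384) - 1*(-161) = (17507 + 2*(-13 + 588)/138)/7788 + 161 = (17507 + 2*(1/138)*575)*(1/7788) + 161 = (17507 + 25/3)*(1/7788) + 161 = (52546/3)*(1/7788) + 161 = 26273/11682 + 161 = 1907075/11682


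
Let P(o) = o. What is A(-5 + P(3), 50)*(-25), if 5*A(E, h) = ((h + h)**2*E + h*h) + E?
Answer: 87510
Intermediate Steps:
A(E, h) = E/5 + h**2/5 + 4*E*h**2/5 (A(E, h) = (((h + h)**2*E + h*h) + E)/5 = (((2*h)**2*E + h**2) + E)/5 = (((4*h**2)*E + h**2) + E)/5 = ((4*E*h**2 + h**2) + E)/5 = ((h**2 + 4*E*h**2) + E)/5 = (E + h**2 + 4*E*h**2)/5 = E/5 + h**2/5 + 4*E*h**2/5)
A(-5 + P(3), 50)*(-25) = ((-5 + 3)/5 + (1/5)*50**2 + (4/5)*(-5 + 3)*50**2)*(-25) = ((1/5)*(-2) + (1/5)*2500 + (4/5)*(-2)*2500)*(-25) = (-2/5 + 500 - 4000)*(-25) = -17502/5*(-25) = 87510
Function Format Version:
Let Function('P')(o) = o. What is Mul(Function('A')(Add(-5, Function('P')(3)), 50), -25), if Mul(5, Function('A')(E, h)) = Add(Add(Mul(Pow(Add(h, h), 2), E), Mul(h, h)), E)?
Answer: 87510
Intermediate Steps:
Function('A')(E, h) = Add(Mul(Rational(1, 5), E), Mul(Rational(1, 5), Pow(h, 2)), Mul(Rational(4, 5), E, Pow(h, 2))) (Function('A')(E, h) = Mul(Rational(1, 5), Add(Add(Mul(Pow(Add(h, h), 2), E), Mul(h, h)), E)) = Mul(Rational(1, 5), Add(Add(Mul(Pow(Mul(2, h), 2), E), Pow(h, 2)), E)) = Mul(Rational(1, 5), Add(Add(Mul(Mul(4, Pow(h, 2)), E), Pow(h, 2)), E)) = Mul(Rational(1, 5), Add(Add(Mul(4, E, Pow(h, 2)), Pow(h, 2)), E)) = Mul(Rational(1, 5), Add(Add(Pow(h, 2), Mul(4, E, Pow(h, 2))), E)) = Mul(Rational(1, 5), Add(E, Pow(h, 2), Mul(4, E, Pow(h, 2)))) = Add(Mul(Rational(1, 5), E), Mul(Rational(1, 5), Pow(h, 2)), Mul(Rational(4, 5), E, Pow(h, 2))))
Mul(Function('A')(Add(-5, Function('P')(3)), 50), -25) = Mul(Add(Mul(Rational(1, 5), Add(-5, 3)), Mul(Rational(1, 5), Pow(50, 2)), Mul(Rational(4, 5), Add(-5, 3), Pow(50, 2))), -25) = Mul(Add(Mul(Rational(1, 5), -2), Mul(Rational(1, 5), 2500), Mul(Rational(4, 5), -2, 2500)), -25) = Mul(Add(Rational(-2, 5), 500, -4000), -25) = Mul(Rational(-17502, 5), -25) = 87510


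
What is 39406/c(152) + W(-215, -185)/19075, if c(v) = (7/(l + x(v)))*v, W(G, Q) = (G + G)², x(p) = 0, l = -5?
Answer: -535581/3052 ≈ -175.49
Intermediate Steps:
W(G, Q) = 4*G² (W(G, Q) = (2*G)² = 4*G²)
c(v) = -7*v/5 (c(v) = (7/(-5 + 0))*v = (7/(-5))*v = (7*(-⅕))*v = -7*v/5)
39406/c(152) + W(-215, -185)/19075 = 39406/((-7/5*152)) + (4*(-215)²)/19075 = 39406/(-1064/5) + (4*46225)*(1/19075) = 39406*(-5/1064) + 184900*(1/19075) = -5185/28 + 7396/763 = -535581/3052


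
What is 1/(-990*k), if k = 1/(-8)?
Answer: 4/495 ≈ 0.0080808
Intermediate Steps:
k = -⅛ ≈ -0.12500
1/(-990*k) = 1/(-990*(-⅛)) = 1/(495/4) = 4/495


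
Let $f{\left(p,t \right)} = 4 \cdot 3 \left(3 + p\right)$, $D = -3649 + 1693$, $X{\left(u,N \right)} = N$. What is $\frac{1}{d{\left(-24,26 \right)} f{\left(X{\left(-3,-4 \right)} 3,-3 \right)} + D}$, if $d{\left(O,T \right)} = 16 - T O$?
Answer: $- \frac{1}{71076} \approx -1.4069 \cdot 10^{-5}$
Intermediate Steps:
$d{\left(O,T \right)} = 16 - O T$
$D = -1956$
$f{\left(p,t \right)} = 36 + 12 p$ ($f{\left(p,t \right)} = 12 \left(3 + p\right) = 36 + 12 p$)
$\frac{1}{d{\left(-24,26 \right)} f{\left(X{\left(-3,-4 \right)} 3,-3 \right)} + D} = \frac{1}{\left(16 - \left(-24\right) 26\right) \left(36 + 12 \left(\left(-4\right) 3\right)\right) - 1956} = \frac{1}{\left(16 + 624\right) \left(36 + 12 \left(-12\right)\right) - 1956} = \frac{1}{640 \left(36 - 144\right) - 1956} = \frac{1}{640 \left(-108\right) - 1956} = \frac{1}{-69120 - 1956} = \frac{1}{-71076} = - \frac{1}{71076}$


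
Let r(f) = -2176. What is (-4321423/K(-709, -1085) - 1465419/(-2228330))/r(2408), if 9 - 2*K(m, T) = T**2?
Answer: -5246056930171/1427034796728320 ≈ -0.0036762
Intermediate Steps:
K(m, T) = 9/2 - T**2/2
(-4321423/K(-709, -1085) - 1465419/(-2228330))/r(2408) = (-4321423/(9/2 - 1/2*(-1085)**2) - 1465419/(-2228330))/(-2176) = (-4321423/(9/2 - 1/2*1177225) - 1465419*(-1/2228330))*(-1/2176) = (-4321423/(9/2 - 1177225/2) + 1465419/2228330)*(-1/2176) = (-4321423/(-588608) + 1465419/2228330)*(-1/2176) = (-4321423*(-1/588608) + 1465419/2228330)*(-1/2176) = (4321423/588608 + 1465419/2228330)*(-1/2176) = (5246056930171/655806432320)*(-1/2176) = -5246056930171/1427034796728320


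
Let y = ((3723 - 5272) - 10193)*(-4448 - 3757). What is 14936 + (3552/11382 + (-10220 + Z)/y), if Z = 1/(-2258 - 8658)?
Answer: 1568343882466798237/105002083919880 ≈ 14936.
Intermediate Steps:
Z = -1/10916 (Z = 1/(-10916) = -1/10916 ≈ -9.1609e-5)
y = 96343110 (y = (-1549 - 10193)*(-8205) = -11742*(-8205) = 96343110)
14936 + (3552/11382 + (-10220 + Z)/y) = 14936 + (3552/11382 + (-10220 - 1/10916)/96343110) = 14936 + (3552*(1/11382) - 111561521/10916*1/96343110) = 14936 + (592/1897 - 5871659/55351652040) = 14936 + 32757039470557/105002083919880 = 1568343882466798237/105002083919880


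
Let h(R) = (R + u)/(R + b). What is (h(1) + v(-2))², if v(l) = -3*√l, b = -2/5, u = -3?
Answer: -62/9 + 20*I*√2 ≈ -6.8889 + 28.284*I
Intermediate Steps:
b = -⅖ (b = -2*⅕ = -⅖ ≈ -0.40000)
h(R) = (-3 + R)/(-⅖ + R) (h(R) = (R - 3)/(R - ⅖) = (-3 + R)/(-⅖ + R))
(h(1) + v(-2))² = (5*(-3 + 1)/(-2 + 5*1) - 3*I*√2)² = (5*(-2)/(-2 + 5) - 3*I*√2)² = (5*(-2)/3 - 3*I*√2)² = (5*(⅓)*(-2) - 3*I*√2)² = (-10/3 - 3*I*√2)²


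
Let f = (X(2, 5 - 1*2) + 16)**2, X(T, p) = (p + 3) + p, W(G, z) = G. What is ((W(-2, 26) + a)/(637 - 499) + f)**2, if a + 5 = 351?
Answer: 1874630209/4761 ≈ 3.9375e+5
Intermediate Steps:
X(T, p) = 3 + 2*p (X(T, p) = (3 + p) + p = 3 + 2*p)
a = 346 (a = -5 + 351 = 346)
f = 625 (f = ((3 + 2*(5 - 1*2)) + 16)**2 = ((3 + 2*(5 - 2)) + 16)**2 = ((3 + 2*3) + 16)**2 = ((3 + 6) + 16)**2 = (9 + 16)**2 = 25**2 = 625)
((W(-2, 26) + a)/(637 - 499) + f)**2 = ((-2 + 346)/(637 - 499) + 625)**2 = (344/138 + 625)**2 = (344*(1/138) + 625)**2 = (172/69 + 625)**2 = (43297/69)**2 = 1874630209/4761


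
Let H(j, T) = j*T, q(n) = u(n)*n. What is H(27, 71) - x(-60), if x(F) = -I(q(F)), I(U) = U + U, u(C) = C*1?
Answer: 9117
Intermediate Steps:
u(C) = C
q(n) = n² (q(n) = n*n = n²)
I(U) = 2*U
x(F) = -2*F²
H(j, T) = T*j
H(27, 71) - x(-60) = 71*27 - (-2)*(-60)² = 1917 - (-2)*3600 = 1917 - 1*(-7200) = 1917 + 7200 = 9117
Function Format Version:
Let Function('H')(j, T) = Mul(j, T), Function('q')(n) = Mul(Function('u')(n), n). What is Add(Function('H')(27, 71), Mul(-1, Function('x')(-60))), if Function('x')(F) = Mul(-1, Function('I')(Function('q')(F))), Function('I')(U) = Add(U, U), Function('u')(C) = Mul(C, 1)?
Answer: 9117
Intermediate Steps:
Function('u')(C) = C
Function('q')(n) = Pow(n, 2) (Function('q')(n) = Mul(n, n) = Pow(n, 2))
Function('I')(U) = Mul(2, U)
Function('x')(F) = Mul(-2, Pow(F, 2)) (Function('x')(F) = Mul(-1, Mul(2, Pow(F, 2))) = Mul(-2, Pow(F, 2)))
Function('H')(j, T) = Mul(T, j)
Add(Function('H')(27, 71), Mul(-1, Function('x')(-60))) = Add(Mul(71, 27), Mul(-1, Mul(-2, Pow(-60, 2)))) = Add(1917, Mul(-1, Mul(-2, 3600))) = Add(1917, Mul(-1, -7200)) = Add(1917, 7200) = 9117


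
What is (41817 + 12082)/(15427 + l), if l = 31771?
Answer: 53899/47198 ≈ 1.1420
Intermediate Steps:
(41817 + 12082)/(15427 + l) = (41817 + 12082)/(15427 + 31771) = 53899/47198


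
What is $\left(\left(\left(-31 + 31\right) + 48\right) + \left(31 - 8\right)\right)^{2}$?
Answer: $5041$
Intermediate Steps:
$\left(\left(\left(-31 + 31\right) + 48\right) + \left(31 - 8\right)\right)^{2} = \left(\left(0 + 48\right) + 23\right)^{2} = \left(48 + 23\right)^{2} = 71^{2} = 5041$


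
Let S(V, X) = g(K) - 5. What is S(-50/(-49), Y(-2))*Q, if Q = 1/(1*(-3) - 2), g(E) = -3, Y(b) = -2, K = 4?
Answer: 8/5 ≈ 1.6000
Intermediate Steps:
S(V, X) = -8 (S(V, X) = -3 - 5 = -8)
Q = -1/5 (Q = 1/(-3 - 2) = 1/(-5) = -1/5 ≈ -0.20000)
S(-50/(-49), Y(-2))*Q = -8*(-1/5) = 8/5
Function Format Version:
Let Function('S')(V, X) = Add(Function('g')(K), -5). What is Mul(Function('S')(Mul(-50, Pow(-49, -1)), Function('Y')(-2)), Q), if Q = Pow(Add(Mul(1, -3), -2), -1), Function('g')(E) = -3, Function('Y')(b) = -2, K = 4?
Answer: Rational(8, 5) ≈ 1.6000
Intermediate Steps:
Function('S')(V, X) = -8 (Function('S')(V, X) = Add(-3, -5) = -8)
Q = Rational(-1, 5) (Q = Pow(Add(-3, -2), -1) = Pow(-5, -1) = Rational(-1, 5) ≈ -0.20000)
Mul(Function('S')(Mul(-50, Pow(-49, -1)), Function('Y')(-2)), Q) = Mul(-8, Rational(-1, 5)) = Rational(8, 5)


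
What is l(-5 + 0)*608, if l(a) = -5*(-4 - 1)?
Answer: 15200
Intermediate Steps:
l(a) = 25 (l(a) = -5*(-5) = 25)
l(-5 + 0)*608 = 25*608 = 15200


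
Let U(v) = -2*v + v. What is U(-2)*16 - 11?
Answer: 21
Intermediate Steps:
U(v) = -v
U(-2)*16 - 11 = -1*(-2)*16 - 11 = 2*16 - 11 = 32 - 11 = 21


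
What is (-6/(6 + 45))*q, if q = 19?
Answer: -38/17 ≈ -2.2353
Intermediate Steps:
(-6/(6 + 45))*q = (-6/(6 + 45))*19 = (-6/51)*19 = ((1/51)*(-6))*19 = -2/17*19 = -38/17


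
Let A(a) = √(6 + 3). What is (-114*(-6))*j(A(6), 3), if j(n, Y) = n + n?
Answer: 4104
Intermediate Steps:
A(a) = 3 (A(a) = √9 = 3)
j(n, Y) = 2*n
(-114*(-6))*j(A(6), 3) = (-114*(-6))*(2*3) = 684*6 = 4104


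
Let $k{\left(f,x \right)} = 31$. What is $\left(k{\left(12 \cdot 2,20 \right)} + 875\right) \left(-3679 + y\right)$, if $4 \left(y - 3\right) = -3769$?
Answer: $- \frac{8368269}{2} \approx -4.1841 \cdot 10^{6}$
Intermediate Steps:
$y = - \frac{3757}{4}$ ($y = 3 + \frac{1}{4} \left(-3769\right) = 3 - \frac{3769}{4} = - \frac{3757}{4} \approx -939.25$)
$\left(k{\left(12 \cdot 2,20 \right)} + 875\right) \left(-3679 + y\right) = \left(31 + 875\right) \left(-3679 - \frac{3757}{4}\right) = 906 \left(- \frac{18473}{4}\right) = - \frac{8368269}{2}$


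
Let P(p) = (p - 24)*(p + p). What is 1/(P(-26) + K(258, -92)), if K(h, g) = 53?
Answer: 1/2653 ≈ 0.00037693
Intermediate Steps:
P(p) = 2*p*(-24 + p) (P(p) = (-24 + p)*(2*p) = 2*p*(-24 + p))
1/(P(-26) + K(258, -92)) = 1/(2*(-26)*(-24 - 26) + 53) = 1/(2*(-26)*(-50) + 53) = 1/(2600 + 53) = 1/2653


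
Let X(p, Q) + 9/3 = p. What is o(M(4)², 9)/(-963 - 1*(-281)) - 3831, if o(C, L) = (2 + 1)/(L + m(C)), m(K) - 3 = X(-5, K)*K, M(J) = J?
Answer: -303078069/79112 ≈ -3831.0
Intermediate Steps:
X(p, Q) = -3 + p
m(K) = 3 - 8*K (m(K) = 3 + (-3 - 5)*K = 3 - 8*K)
o(C, L) = 3/(3 + L - 8*C) (o(C, L) = (2 + 1)/(L + (3 - 8*C)) = 3/(3 + L - 8*C))
o(M(4)², 9)/(-963 - 1*(-281)) - 3831 = (3/(3 + 9 - 8*4²))/(-963 - 1*(-281)) - 3831 = (3/(3 + 9 - 8*16))/(-963 + 281) - 3831 = (3/(3 + 9 - 128))/(-682) - 3831 = (3/(-116))*(-1/682) - 3831 = (3*(-1/116))*(-1/682) - 3831 = -3/116*(-1/682) - 3831 = 3/79112 - 3831 = -303078069/79112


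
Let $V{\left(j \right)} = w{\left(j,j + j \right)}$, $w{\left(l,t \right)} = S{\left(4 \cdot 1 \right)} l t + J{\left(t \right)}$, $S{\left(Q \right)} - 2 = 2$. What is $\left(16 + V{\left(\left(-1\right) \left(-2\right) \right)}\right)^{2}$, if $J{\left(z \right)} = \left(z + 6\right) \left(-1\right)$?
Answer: $1444$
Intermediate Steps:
$J{\left(z \right)} = -6 - z$ ($J{\left(z \right)} = \left(6 + z\right) \left(-1\right) = -6 - z$)
$S{\left(Q \right)} = 4$ ($S{\left(Q \right)} = 2 + 2 = 4$)
$w{\left(l,t \right)} = -6 - t + 4 l t$ ($w{\left(l,t \right)} = 4 l t - \left(6 + t\right) = -6 - t + 4 l t$)
$V{\left(j \right)} = -6 - 2 j + 8 j^{2}$ ($V{\left(j \right)} = -6 - \left(j + j\right) + 4 j \left(j + j\right) = -6 - 2 j + 4 j 2 j = -6 - 2 j + 8 j^{2}$)
$\left(16 + V{\left(\left(-1\right) \left(-2\right) \right)}\right)^{2} = \left(16 - \left(6 - 32 + 2 \left(-1\right) \left(-2\right)\right)\right)^{2} = \left(16 - \left(10 - 32\right)\right)^{2} = \left(16 - -22\right)^{2} = \left(16 + 22\right)^{2} = 38^{2} = 1444$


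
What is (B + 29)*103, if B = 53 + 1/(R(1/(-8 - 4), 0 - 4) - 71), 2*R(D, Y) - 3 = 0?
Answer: 1173788/139 ≈ 8444.5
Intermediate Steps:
R(D, Y) = 3/2 (R(D, Y) = 3/2 + (1/2)*0 = 3/2 + 0 = 3/2)
B = 7365/139 (B = 53 + 1/(3/2 - 71) = 53 + 1/(-139/2) = 53 - 2/139 = 7365/139 ≈ 52.986)
(B + 29)*103 = (7365/139 + 29)*103 = (11396/139)*103 = 1173788/139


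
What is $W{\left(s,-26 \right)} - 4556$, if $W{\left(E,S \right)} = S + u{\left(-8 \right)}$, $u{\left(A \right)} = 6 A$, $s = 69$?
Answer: $-4630$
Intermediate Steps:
$W{\left(E,S \right)} = -48 + S$ ($W{\left(E,S \right)} = S + 6 \left(-8\right) = S - 48 = -48 + S$)
$W{\left(s,-26 \right)} - 4556 = \left(-48 - 26\right) - 4556 = -74 - 4556 = -4630$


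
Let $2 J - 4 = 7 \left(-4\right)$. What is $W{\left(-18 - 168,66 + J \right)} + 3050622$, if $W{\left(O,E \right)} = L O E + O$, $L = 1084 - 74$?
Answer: $-7094004$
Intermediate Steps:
$J = -12$ ($J = 2 + \frac{7 \left(-4\right)}{2} = 2 + \frac{1}{2} \left(-28\right) = 2 - 14 = -12$)
$L = 1010$
$W{\left(O,E \right)} = O + 1010 E O$ ($W{\left(O,E \right)} = 1010 O E + O = 1010 E O + O = O + 1010 E O$)
$W{\left(-18 - 168,66 + J \right)} + 3050622 = \left(-18 - 168\right) \left(1 + 1010 \left(66 - 12\right)\right) + 3050622 = \left(-18 - 168\right) \left(1 + 1010 \cdot 54\right) + 3050622 = - 186 \left(1 + 54540\right) + 3050622 = \left(-186\right) 54541 + 3050622 = -10144626 + 3050622 = -7094004$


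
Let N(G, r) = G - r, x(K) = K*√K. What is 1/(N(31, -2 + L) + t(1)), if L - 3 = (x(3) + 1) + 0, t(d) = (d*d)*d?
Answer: 10/291 + √3/291 ≈ 0.040316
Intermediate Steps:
x(K) = K^(3/2)
t(d) = d³ (t(d) = d²*d = d³)
L = 4 + 3*√3 (L = 3 + ((3^(3/2) + 1) + 0) = 3 + ((3*√3 + 1) + 0) = 3 + ((1 + 3*√3) + 0) = 3 + (1 + 3*√3) = 4 + 3*√3 ≈ 9.1962)
1/(N(31, -2 + L) + t(1)) = 1/((31 - (-2 + (4 + 3*√3))) + 1³) = 1/((31 - (2 + 3*√3)) + 1) = 1/((31 + (-2 - 3*√3)) + 1) = 1/((29 - 3*√3) + 1) = 1/(30 - 3*√3)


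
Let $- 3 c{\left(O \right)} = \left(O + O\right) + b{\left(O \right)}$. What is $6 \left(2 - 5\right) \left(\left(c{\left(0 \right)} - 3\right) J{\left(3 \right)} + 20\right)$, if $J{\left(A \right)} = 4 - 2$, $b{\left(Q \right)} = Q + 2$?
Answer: $-228$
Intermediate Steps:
$b{\left(Q \right)} = 2 + Q$
$J{\left(A \right)} = 2$
$c{\left(O \right)} = - \frac{2}{3} - O$ ($c{\left(O \right)} = - \frac{\left(O + O\right) + \left(2 + O\right)}{3} = - \frac{2 O + \left(2 + O\right)}{3} = - \frac{2 + 3 O}{3} = - \frac{2}{3} - O$)
$6 \left(2 - 5\right) \left(\left(c{\left(0 \right)} - 3\right) J{\left(3 \right)} + 20\right) = 6 \left(2 - 5\right) \left(\left(\left(- \frac{2}{3} - 0\right) - 3\right) 2 + 20\right) = 6 \left(-3\right) \left(\left(\left(- \frac{2}{3} + 0\right) - 3\right) 2 + 20\right) = - 18 \left(\left(- \frac{2}{3} - 3\right) 2 + 20\right) = - 18 \left(\left(- \frac{11}{3}\right) 2 + 20\right) = - 18 \left(- \frac{22}{3} + 20\right) = \left(-18\right) \frac{38}{3} = -228$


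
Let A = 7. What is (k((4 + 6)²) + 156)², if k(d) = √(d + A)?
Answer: (156 + √107)² ≈ 27670.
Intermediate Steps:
k(d) = √(7 + d) (k(d) = √(d + 7) = √(7 + d))
(k((4 + 6)²) + 156)² = (√(7 + (4 + 6)²) + 156)² = (√(7 + 10²) + 156)² = (√(7 + 100) + 156)² = (√107 + 156)² = (156 + √107)²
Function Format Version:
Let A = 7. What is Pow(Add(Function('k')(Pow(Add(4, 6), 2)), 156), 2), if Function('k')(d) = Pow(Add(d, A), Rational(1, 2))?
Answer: Pow(Add(156, Pow(107, Rational(1, 2))), 2) ≈ 27670.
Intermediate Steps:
Function('k')(d) = Pow(Add(7, d), Rational(1, 2)) (Function('k')(d) = Pow(Add(d, 7), Rational(1, 2)) = Pow(Add(7, d), Rational(1, 2)))
Pow(Add(Function('k')(Pow(Add(4, 6), 2)), 156), 2) = Pow(Add(Pow(Add(7, Pow(Add(4, 6), 2)), Rational(1, 2)), 156), 2) = Pow(Add(Pow(Add(7, Pow(10, 2)), Rational(1, 2)), 156), 2) = Pow(Add(Pow(Add(7, 100), Rational(1, 2)), 156), 2) = Pow(Add(Pow(107, Rational(1, 2)), 156), 2) = Pow(Add(156, Pow(107, Rational(1, 2))), 2)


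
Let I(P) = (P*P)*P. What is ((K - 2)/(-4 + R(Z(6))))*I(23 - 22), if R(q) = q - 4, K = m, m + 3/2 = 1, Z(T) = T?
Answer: 5/4 ≈ 1.2500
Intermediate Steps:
m = -1/2 (m = -3/2 + 1 = -1/2 ≈ -0.50000)
K = -1/2 ≈ -0.50000
R(q) = -4 + q
I(P) = P**3 (I(P) = P**2*P = P**3)
((K - 2)/(-4 + R(Z(6))))*I(23 - 22) = ((-1/2 - 2)/(-4 + (-4 + 6)))*(23 - 22)**3 = -5/(2*(-4 + 2))*1**3 = -5/2/(-2)*1 = -5/2*(-1/2)*1 = (5/4)*1 = 5/4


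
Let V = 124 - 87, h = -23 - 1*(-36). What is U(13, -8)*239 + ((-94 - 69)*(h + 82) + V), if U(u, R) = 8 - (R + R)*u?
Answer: 36176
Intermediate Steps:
h = 13 (h = -23 + 36 = 13)
V = 37
U(u, R) = 8 - 2*R*u
U(13, -8)*239 + ((-94 - 69)*(h + 82) + V) = (8 - 2*(-8)*13)*239 + ((-94 - 69)*(13 + 82) + 37) = (8 + 208)*239 + (-163*95 + 37) = 216*239 + (-15485 + 37) = 51624 - 15448 = 36176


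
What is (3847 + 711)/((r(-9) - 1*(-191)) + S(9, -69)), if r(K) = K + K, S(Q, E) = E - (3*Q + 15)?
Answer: 2279/31 ≈ 73.516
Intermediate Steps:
S(Q, E) = -15 + E - 3*Q (S(Q, E) = E - (15 + 3*Q) = E + (-15 - 3*Q) = -15 + E - 3*Q)
r(K) = 2*K
(3847 + 711)/((r(-9) - 1*(-191)) + S(9, -69)) = (3847 + 711)/((2*(-9) - 1*(-191)) + (-15 - 69 - 3*9)) = 4558/((-18 + 191) + (-15 - 69 - 27)) = 4558/(173 - 111) = 4558/62 = 4558*(1/62) = 2279/31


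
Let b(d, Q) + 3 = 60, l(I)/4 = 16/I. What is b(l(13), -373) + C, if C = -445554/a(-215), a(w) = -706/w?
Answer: -47876934/353 ≈ -1.3563e+5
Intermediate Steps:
l(I) = 64/I (l(I) = 4*(16/I) = 64/I)
b(d, Q) = 57 (b(d, Q) = -3 + 60 = 57)
C = -47897055/353 (C = -445554/((-706/(-215))) = -445554/((-706*(-1/215))) = -445554/706/215 = -445554*215/706 = -47897055/353 ≈ -1.3569e+5)
b(l(13), -373) + C = 57 - 47897055/353 = -47876934/353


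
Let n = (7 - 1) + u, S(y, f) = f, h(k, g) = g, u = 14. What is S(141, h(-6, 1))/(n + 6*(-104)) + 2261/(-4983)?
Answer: -9077/19932 ≈ -0.45540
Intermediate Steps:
n = 20 (n = (7 - 1) + 14 = 6 + 14 = 20)
S(141, h(-6, 1))/(n + 6*(-104)) + 2261/(-4983) = 1/(20 + 6*(-104)) + 2261/(-4983) = 1/(20 - 624) + 2261*(-1/4983) = 1/(-604) - 2261/4983 = 1*(-1/604) - 2261/4983 = -1/604 - 2261/4983 = -9077/19932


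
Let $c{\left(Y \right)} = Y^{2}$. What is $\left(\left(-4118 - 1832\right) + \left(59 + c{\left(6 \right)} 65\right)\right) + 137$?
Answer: $-3414$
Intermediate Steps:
$\left(\left(-4118 - 1832\right) + \left(59 + c{\left(6 \right)} 65\right)\right) + 137 = \left(\left(-4118 - 1832\right) + \left(59 + 6^{2} \cdot 65\right)\right) + 137 = \left(\left(-4118 - 1832\right) + \left(59 + 36 \cdot 65\right)\right) + 137 = \left(-5950 + \left(59 + 2340\right)\right) + 137 = \left(-5950 + 2399\right) + 137 = -3551 + 137 = -3414$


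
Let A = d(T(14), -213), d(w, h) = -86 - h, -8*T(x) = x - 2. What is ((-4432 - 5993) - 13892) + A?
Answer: -24190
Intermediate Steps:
T(x) = ¼ - x/8 (T(x) = -(x - 2)/8 = -(-2 + x)/8 = ¼ - x/8)
A = 127 (A = -86 - 1*(-213) = -86 + 213 = 127)
((-4432 - 5993) - 13892) + A = ((-4432 - 5993) - 13892) + 127 = (-10425 - 13892) + 127 = -24317 + 127 = -24190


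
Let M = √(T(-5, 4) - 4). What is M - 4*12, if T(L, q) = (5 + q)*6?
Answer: -48 + 5*√2 ≈ -40.929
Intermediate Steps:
T(L, q) = 30 + 6*q
M = 5*√2 (M = √((30 + 6*4) - 4) = √((30 + 24) - 4) = √(54 - 4) = √50 = 5*√2 ≈ 7.0711)
M - 4*12 = 5*√2 - 4*12 = 5*√2 - 48 = -48 + 5*√2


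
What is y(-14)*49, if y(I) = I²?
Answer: 9604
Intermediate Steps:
y(-14)*49 = (-14)²*49 = 196*49 = 9604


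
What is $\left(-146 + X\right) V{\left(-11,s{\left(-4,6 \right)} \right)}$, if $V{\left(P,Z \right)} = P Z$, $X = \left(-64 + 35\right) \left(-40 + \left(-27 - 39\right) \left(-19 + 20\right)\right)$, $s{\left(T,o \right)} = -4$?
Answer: $128832$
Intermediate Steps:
$X = 3074$ ($X = - 29 \left(-40 - 66\right) = \left(-29\right) \left(-106\right) = 3074$)
$\left(-146 + X\right) V{\left(-11,s{\left(-4,6 \right)} \right)} = \left(-146 + 3074\right) \left(\left(-11\right) \left(-4\right)\right) = 2928 \cdot 44 = 128832$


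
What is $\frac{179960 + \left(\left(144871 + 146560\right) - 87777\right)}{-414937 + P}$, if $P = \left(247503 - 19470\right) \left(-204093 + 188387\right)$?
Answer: $- \frac{34874}{325627385} \approx -0.0001071$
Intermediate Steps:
$P = -3581486298$ ($P = \left(247503 - 19470\right) \left(-15706\right) = 228033 \left(-15706\right) = -3581486298$)
$\frac{179960 + \left(\left(144871 + 146560\right) - 87777\right)}{-414937 + P} = \frac{179960 + \left(\left(144871 + 146560\right) - 87777\right)}{-414937 - 3581486298} = \frac{179960 + \left(291431 - 87777\right)}{-3581901235} = \left(179960 + 203654\right) \left(- \frac{1}{3581901235}\right) = 383614 \left(- \frac{1}{3581901235}\right) = - \frac{34874}{325627385}$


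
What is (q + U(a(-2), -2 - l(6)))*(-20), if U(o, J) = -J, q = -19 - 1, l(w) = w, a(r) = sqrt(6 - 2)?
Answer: 240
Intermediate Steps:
a(r) = 2 (a(r) = sqrt(4) = 2)
q = -20
(q + U(a(-2), -2 - l(6)))*(-20) = (-20 - (-2 - 1*6))*(-20) = (-20 - (-2 - 6))*(-20) = (-20 - 1*(-8))*(-20) = (-20 + 8)*(-20) = -12*(-20) = 240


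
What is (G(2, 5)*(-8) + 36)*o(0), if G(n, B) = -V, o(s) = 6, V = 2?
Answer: 312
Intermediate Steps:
G(n, B) = -2 (G(n, B) = -1*2 = -2)
(G(2, 5)*(-8) + 36)*o(0) = (-2*(-8) + 36)*6 = (16 + 36)*6 = 52*6 = 312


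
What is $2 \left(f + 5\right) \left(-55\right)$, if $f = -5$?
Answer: $0$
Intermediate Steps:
$2 \left(f + 5\right) \left(-55\right) = 2 \left(-5 + 5\right) \left(-55\right) = 2 \cdot 0 \left(-55\right) = 0 \left(-55\right) = 0$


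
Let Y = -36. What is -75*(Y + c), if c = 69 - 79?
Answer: 3450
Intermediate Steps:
c = -10
-75*(Y + c) = -75*(-36 - 10) = -75*(-46) = 3450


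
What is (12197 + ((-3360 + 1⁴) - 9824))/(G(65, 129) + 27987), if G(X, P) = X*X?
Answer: -493/16106 ≈ -0.030610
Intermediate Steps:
G(X, P) = X²
(12197 + ((-3360 + 1⁴) - 9824))/(G(65, 129) + 27987) = (12197 + ((-3360 + 1⁴) - 9824))/(65² + 27987) = (12197 + ((-3360 + 1) - 9824))/(4225 + 27987) = (12197 + (-3359 - 9824))/32212 = (12197 - 13183)*(1/32212) = -986*1/32212 = -493/16106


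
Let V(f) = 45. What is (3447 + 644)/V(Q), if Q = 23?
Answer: 4091/45 ≈ 90.911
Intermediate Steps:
(3447 + 644)/V(Q) = (3447 + 644)/45 = 4091*(1/45) = 4091/45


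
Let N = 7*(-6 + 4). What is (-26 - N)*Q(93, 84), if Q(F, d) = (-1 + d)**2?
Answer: -82668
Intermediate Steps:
N = -14 (N = 7*(-2) = -14)
(-26 - N)*Q(93, 84) = (-26 - 1*(-14))*(-1 + 84)**2 = (-26 + 14)*83**2 = -12*6889 = -82668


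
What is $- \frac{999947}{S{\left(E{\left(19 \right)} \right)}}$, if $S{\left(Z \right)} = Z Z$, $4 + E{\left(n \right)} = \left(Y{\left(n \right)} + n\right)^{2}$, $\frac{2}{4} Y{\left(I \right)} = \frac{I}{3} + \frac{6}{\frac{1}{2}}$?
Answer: $- \frac{80995707}{775789609} \approx -0.1044$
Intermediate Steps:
$Y{\left(I \right)} = 24 + \frac{2 I}{3}$ ($Y{\left(I \right)} = 2 \left(\frac{I}{3} + \frac{6}{\frac{1}{2}}\right) = 2 \left(I \frac{1}{3} + 6 \frac{1}{\frac{1}{2}}\right) = 2 \left(\frac{I}{3} + 6 \cdot 2\right) = 2 \left(\frac{I}{3} + 12\right) = 2 \left(12 + \frac{I}{3}\right) = 24 + \frac{2 I}{3}$)
$E{\left(n \right)} = -4 + \left(24 + \frac{5 n}{3}\right)^{2}$ ($E{\left(n \right)} = -4 + \left(\left(24 + \frac{2 n}{3}\right) + n\right)^{2} = -4 + \left(24 + \frac{5 n}{3}\right)^{2}$)
$S{\left(Z \right)} = Z^{2}$
$- \frac{999947}{S{\left(E{\left(19 \right)} \right)}} = - \frac{999947}{\left(-4 + \frac{\left(72 + 5 \cdot 19\right)^{2}}{9}\right)^{2}} = - \frac{999947}{\left(-4 + \frac{\left(72 + 95\right)^{2}}{9}\right)^{2}} = - \frac{999947}{\left(-4 + \frac{167^{2}}{9}\right)^{2}} = - \frac{999947}{\left(-4 + \frac{1}{9} \cdot 27889\right)^{2}} = - \frac{999947}{\left(-4 + \frac{27889}{9}\right)^{2}} = - \frac{999947}{\left(\frac{27853}{9}\right)^{2}} = - \frac{999947}{\frac{775789609}{81}} = \left(-999947\right) \frac{81}{775789609} = - \frac{80995707}{775789609}$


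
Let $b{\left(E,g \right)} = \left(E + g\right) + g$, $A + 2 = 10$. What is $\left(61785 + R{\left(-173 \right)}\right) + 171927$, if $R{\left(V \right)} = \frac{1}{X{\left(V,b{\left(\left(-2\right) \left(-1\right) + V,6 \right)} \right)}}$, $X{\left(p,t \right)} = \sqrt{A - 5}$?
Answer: $233712 + \frac{\sqrt{3}}{3} \approx 2.3371 \cdot 10^{5}$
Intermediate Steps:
$A = 8$ ($A = -2 + 10 = 8$)
$b{\left(E,g \right)} = E + 2 g$
$X{\left(p,t \right)} = \sqrt{3}$ ($X{\left(p,t \right)} = \sqrt{8 - 5} = \sqrt{3}$)
$R{\left(V \right)} = \frac{\sqrt{3}}{3}$ ($R{\left(V \right)} = \frac{1}{\sqrt{3}} = \frac{\sqrt{3}}{3}$)
$\left(61785 + R{\left(-173 \right)}\right) + 171927 = \left(61785 + \frac{\sqrt{3}}{3}\right) + 171927 = 233712 + \frac{\sqrt{3}}{3}$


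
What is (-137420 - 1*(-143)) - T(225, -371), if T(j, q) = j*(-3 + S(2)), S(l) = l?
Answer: -137052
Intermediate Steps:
T(j, q) = -j (T(j, q) = j*(-3 + 2) = j*(-1) = -j)
(-137420 - 1*(-143)) - T(225, -371) = (-137420 - 1*(-143)) - (-1)*225 = (-137420 + 143) - 1*(-225) = -137277 + 225 = -137052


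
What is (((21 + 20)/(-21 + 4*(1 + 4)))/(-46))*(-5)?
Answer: -205/46 ≈ -4.4565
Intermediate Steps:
(((21 + 20)/(-21 + 4*(1 + 4)))/(-46))*(-5) = -41/(46*(-21 + 4*5))*(-5) = -41/(46*(-21 + 20))*(-5) = -41/(46*(-1))*(-5) = -41*(-1)/46*(-5) = -1/46*(-41)*(-5) = (41/46)*(-5) = -205/46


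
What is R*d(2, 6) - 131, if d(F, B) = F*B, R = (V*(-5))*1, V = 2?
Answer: -251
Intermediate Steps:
R = -10 (R = (2*(-5))*1 = -10*1 = -10)
d(F, B) = B*F
R*d(2, 6) - 131 = -60*2 - 131 = -10*12 - 131 = -120 - 131 = -251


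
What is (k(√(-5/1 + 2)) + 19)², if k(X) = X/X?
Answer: 400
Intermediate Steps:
k(X) = 1
(k(√(-5/1 + 2)) + 19)² = (1 + 19)² = 20² = 400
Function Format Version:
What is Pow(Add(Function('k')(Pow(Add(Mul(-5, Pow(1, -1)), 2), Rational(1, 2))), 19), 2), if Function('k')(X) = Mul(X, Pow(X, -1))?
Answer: 400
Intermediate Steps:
Function('k')(X) = 1
Pow(Add(Function('k')(Pow(Add(Mul(-5, Pow(1, -1)), 2), Rational(1, 2))), 19), 2) = Pow(Add(1, 19), 2) = Pow(20, 2) = 400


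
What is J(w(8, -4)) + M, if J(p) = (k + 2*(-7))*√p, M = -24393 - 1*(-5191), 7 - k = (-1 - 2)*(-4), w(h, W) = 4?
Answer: -19240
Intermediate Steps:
k = -5 (k = 7 - (-1 - 2)*(-4) = 7 - (-3)*(-4) = 7 - 1*12 = 7 - 12 = -5)
M = -19202 (M = -24393 + 5191 = -19202)
J(p) = -19*√p (J(p) = (-5 + 2*(-7))*√p = (-5 - 14)*√p = -19*√p)
J(w(8, -4)) + M = -19*√4 - 19202 = -19*2 - 19202 = -38 - 19202 = -19240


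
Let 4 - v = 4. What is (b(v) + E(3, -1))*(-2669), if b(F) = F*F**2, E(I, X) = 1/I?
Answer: -2669/3 ≈ -889.67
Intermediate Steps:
v = 0 (v = 4 - 1*4 = 4 - 4 = 0)
b(F) = F**3
(b(v) + E(3, -1))*(-2669) = (0**3 + 1/3)*(-2669) = (0 + 1/3)*(-2669) = (1/3)*(-2669) = -2669/3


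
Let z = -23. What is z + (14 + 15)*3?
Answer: 64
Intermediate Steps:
z + (14 + 15)*3 = -23 + (14 + 15)*3 = -23 + 29*3 = -23 + 87 = 64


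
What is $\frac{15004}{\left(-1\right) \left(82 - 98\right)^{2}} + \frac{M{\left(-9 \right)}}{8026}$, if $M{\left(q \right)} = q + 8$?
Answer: $- \frac{15052795}{256832} \approx -58.609$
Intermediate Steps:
$M{\left(q \right)} = 8 + q$
$\frac{15004}{\left(-1\right) \left(82 - 98\right)^{2}} + \frac{M{\left(-9 \right)}}{8026} = \frac{15004}{\left(-1\right) \left(82 - 98\right)^{2}} + \frac{8 - 9}{8026} = \frac{15004}{\left(-1\right) \left(-16\right)^{2}} - \frac{1}{8026} = \frac{15004}{\left(-1\right) 256} - \frac{1}{8026} = \frac{15004}{-256} - \frac{1}{8026} = 15004 \left(- \frac{1}{256}\right) - \frac{1}{8026} = - \frac{3751}{64} - \frac{1}{8026} = - \frac{15052795}{256832}$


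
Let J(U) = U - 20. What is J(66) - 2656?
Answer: -2610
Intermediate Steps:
J(U) = -20 + U
J(66) - 2656 = (-20 + 66) - 2656 = 46 - 2656 = -2610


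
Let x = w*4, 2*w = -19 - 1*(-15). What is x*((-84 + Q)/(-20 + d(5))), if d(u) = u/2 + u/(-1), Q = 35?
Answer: -784/45 ≈ -17.422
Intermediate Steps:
w = -2 (w = (-19 - 1*(-15))/2 = (-19 + 15)/2 = (½)*(-4) = -2)
d(u) = -u/2 (d(u) = u*(½) + u*(-1) = u/2 - u = -u/2)
x = -8 (x = -2*4 = -8)
x*((-84 + Q)/(-20 + d(5))) = -8*(-84 + 35)/(-20 - ½*5) = -(-392)/(-20 - 5/2) = -(-392)/(-45/2) = -(-392)*(-2)/45 = -8*98/45 = -784/45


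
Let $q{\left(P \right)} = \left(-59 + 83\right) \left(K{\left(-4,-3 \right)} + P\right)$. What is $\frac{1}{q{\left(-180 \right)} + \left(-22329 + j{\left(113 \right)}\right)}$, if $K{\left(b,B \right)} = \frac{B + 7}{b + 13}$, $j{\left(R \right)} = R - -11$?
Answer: $- \frac{3}{79543} \approx -3.7715 \cdot 10^{-5}$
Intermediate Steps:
$j{\left(R \right)} = 11 + R$ ($j{\left(R \right)} = R + 11 = 11 + R$)
$K{\left(b,B \right)} = \frac{7 + B}{13 + b}$
$q{\left(P \right)} = \frac{32}{3} + 24 P$ ($q{\left(P \right)} = \left(-59 + 83\right) \left(\frac{7 - 3}{13 - 4} + P\right) = 24 \left(\frac{1}{9} \cdot 4 + P\right) = 24 \left(\frac{4}{9} + P\right) = \frac{32}{3} + 24 P$)
$\frac{1}{q{\left(-180 \right)} + \left(-22329 + j{\left(113 \right)}\right)} = \frac{1}{\left(\frac{32}{3} + 24 \left(-180\right)\right) + \left(-22329 + \left(11 + 113\right)\right)} = \frac{1}{\left(\frac{32}{3} - 4320\right) + \left(-22329 + 124\right)} = \frac{1}{- \frac{12928}{3} - 22205} = \frac{1}{- \frac{79543}{3}} = - \frac{3}{79543}$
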